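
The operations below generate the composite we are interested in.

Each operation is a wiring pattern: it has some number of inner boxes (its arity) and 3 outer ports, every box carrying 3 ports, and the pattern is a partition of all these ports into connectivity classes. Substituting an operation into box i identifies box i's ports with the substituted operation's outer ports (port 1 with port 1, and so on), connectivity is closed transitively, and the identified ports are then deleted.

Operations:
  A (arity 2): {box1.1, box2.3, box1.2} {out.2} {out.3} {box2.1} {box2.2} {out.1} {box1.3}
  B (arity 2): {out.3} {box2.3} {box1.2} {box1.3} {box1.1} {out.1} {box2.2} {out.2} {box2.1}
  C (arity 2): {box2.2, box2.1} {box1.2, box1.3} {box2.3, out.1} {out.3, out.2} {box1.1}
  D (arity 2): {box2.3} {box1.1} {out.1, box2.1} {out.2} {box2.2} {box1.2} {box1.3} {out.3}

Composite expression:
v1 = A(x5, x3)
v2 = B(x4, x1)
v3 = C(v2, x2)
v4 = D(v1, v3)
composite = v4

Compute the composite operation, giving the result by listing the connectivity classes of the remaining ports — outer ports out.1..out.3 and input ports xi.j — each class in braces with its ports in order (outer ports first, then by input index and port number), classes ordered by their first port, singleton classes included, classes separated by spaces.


Two ports join when wires chain via D-identified ports.
after A, the pattern on (x5, x3) reads {out.1} {out.2} {out.3} {x3.1} {x3.2} {x3.3, x5.1, x5.2} {x5.3} (out.j = its outer ports)
after B, the pattern on (x4, x1) reads {out.1} {out.2} {out.3} {x1.1} {x1.2} {x1.3} {x4.1} {x4.2} {x4.3} (out.j = its outer ports)
after C, the pattern on (x4, x1, x2) reads {out.1, x2.3} {out.2, out.3} {x1.1} {x1.2} {x1.3} {x2.1, x2.2} {x4.1} {x4.2} {x4.3} (out.j = its outer ports)
after D, the pattern on (x5, x3, x4, x1, x2) reads {out.1, x2.3} {out.2} {out.3} {x1.1} {x1.2} {x1.3} {x2.1, x2.2} {x3.1} {x3.2} {x3.3, x5.1, x5.2} {x4.1} {x4.2} {x4.3} {x5.3} (out.j = its outer ports)

{out.1, x2.3} {out.2} {out.3} {x1.1} {x1.2} {x1.3} {x2.1, x2.2} {x3.1} {x3.2} {x3.3, x5.1, x5.2} {x4.1} {x4.2} {x4.3} {x5.3}


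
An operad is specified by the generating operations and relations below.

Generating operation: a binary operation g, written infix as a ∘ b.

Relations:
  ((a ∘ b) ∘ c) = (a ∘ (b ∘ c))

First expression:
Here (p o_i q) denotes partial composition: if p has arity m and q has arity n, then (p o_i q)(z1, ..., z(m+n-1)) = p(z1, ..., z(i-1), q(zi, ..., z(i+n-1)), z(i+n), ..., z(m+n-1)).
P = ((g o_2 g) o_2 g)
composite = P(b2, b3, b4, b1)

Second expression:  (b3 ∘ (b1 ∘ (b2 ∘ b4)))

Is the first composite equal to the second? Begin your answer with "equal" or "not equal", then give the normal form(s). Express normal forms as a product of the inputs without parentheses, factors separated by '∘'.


Reducing the first expression gives b2 ∘ b3 ∘ b4 ∘ b1
Reducing the second expression gives b3 ∘ b1 ∘ b2 ∘ b4
The normal forms differ: not equal.

not equal; first: b2 ∘ b3 ∘ b4 ∘ b1; second: b3 ∘ b1 ∘ b2 ∘ b4


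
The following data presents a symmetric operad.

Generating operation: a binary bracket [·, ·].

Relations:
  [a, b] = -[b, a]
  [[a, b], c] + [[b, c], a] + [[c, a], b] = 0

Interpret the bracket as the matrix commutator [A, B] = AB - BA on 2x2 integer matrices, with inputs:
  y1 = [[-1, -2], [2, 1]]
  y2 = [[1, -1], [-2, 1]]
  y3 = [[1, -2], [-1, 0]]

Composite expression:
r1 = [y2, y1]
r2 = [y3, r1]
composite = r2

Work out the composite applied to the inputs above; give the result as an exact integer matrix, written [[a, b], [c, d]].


[[-10, -26], [8, 10]]

[y2, y1] = [[-6, -2], [4, 6]]
[y3, [y2, y1]] = [[-10, -26], [8, 10]]


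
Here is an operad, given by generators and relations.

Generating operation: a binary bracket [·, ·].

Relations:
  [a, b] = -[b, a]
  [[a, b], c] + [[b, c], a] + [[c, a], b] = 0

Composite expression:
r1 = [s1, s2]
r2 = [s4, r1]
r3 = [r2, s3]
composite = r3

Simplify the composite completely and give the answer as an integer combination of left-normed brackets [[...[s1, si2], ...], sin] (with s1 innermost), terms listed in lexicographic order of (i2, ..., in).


-[[[s1, s2], s4], s3]

A multilinear Lie element is pinned by s1-initial words (s1 innermost).
Composite bracket: [[s4, [s1, s2]], s3]
Full expansion: 8 signed words from ab - ba (2^3 = 8).
Words beginning with s1 determine it all:
  the word s1s2s4s3 carries sign -1 and contributes -[[[s1, s2], s4], s3]


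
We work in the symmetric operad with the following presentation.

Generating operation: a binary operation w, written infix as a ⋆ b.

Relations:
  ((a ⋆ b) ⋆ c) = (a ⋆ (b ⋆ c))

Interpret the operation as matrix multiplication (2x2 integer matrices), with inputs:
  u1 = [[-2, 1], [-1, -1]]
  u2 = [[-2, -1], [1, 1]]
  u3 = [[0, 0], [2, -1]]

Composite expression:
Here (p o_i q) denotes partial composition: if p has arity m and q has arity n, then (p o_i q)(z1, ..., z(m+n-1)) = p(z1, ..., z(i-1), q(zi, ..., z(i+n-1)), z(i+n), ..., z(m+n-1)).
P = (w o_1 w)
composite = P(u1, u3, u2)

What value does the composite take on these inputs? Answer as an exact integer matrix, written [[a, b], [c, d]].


(u1 ⋆ u3) = [[2, -1], [-2, 1]]
((u1 ⋆ u3) ⋆ u2) = [[-5, -3], [5, 3]]

[[-5, -3], [5, 3]]


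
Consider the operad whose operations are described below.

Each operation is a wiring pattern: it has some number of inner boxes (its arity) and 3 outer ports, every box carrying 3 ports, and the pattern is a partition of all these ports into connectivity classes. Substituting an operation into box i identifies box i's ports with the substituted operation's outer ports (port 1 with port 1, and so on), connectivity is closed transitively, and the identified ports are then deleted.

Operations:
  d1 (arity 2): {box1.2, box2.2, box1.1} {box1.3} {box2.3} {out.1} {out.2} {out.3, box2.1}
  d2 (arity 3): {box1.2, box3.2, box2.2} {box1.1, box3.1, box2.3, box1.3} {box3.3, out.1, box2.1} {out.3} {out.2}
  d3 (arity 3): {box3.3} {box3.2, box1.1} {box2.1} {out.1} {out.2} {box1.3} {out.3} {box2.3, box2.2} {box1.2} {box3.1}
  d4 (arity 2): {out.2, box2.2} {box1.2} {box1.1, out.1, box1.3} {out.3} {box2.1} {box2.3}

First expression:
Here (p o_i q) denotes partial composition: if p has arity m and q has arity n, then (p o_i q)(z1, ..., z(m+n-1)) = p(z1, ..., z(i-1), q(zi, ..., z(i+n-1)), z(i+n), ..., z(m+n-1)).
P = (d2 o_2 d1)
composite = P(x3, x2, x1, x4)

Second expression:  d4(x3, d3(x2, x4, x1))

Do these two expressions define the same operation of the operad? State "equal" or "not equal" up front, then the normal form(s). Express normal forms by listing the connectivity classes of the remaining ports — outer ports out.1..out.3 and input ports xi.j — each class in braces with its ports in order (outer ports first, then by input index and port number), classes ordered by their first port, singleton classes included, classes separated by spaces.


The first expression, normalized: {out.1, x4.3} {out.2} {out.3} {x1.1, x3.1, x3.3, x4.1} {x1.2, x2.1, x2.2} {x1.3} {x2.3} {x3.2, x4.2}
The second expression, normalized: {out.1, x3.1, x3.3} {out.2} {out.3} {x1.1} {x1.2, x2.1} {x1.3} {x2.2} {x2.3} {x3.2} {x4.1} {x4.2, x4.3}
They disagree, so not equal.

not equal — first {out.1, x4.3} {out.2} {out.3} {x1.1, x3.1, x3.3, x4.1} {x1.2, x2.1, x2.2} {x1.3} {x2.3} {x3.2, x4.2}, second {out.1, x3.1, x3.3} {out.2} {out.3} {x1.1} {x1.2, x2.1} {x1.3} {x2.2} {x2.3} {x3.2} {x4.1} {x4.2, x4.3}


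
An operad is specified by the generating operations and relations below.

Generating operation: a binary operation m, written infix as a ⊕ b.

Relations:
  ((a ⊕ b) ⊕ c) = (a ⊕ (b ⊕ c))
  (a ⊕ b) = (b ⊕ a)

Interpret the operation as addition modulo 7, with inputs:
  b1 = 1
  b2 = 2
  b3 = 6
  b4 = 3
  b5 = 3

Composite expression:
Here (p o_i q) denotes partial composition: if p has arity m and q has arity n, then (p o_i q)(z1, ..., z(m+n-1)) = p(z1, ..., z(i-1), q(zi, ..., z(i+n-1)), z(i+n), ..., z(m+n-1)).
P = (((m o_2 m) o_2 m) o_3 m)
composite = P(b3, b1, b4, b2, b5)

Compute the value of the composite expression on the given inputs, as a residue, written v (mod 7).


1 (mod 7)

(b4 ⊕ b2) = 5
(b1 ⊕ (b4 ⊕ b2)) = 6
((b1 ⊕ (b4 ⊕ b2)) ⊕ b5) = 2
(b3 ⊕ ((b1 ⊕ (b4 ⊕ b2)) ⊕ b5)) = 1


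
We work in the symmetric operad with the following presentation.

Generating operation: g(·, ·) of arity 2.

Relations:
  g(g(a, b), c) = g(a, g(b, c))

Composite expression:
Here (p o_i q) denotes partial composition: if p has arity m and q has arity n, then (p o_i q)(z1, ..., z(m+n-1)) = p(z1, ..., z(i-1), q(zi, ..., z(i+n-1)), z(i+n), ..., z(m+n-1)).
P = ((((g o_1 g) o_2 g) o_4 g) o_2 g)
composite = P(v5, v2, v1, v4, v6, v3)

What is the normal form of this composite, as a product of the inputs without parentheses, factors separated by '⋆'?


v5 ⋆ v2 ⋆ v1 ⋆ v4 ⋆ v6 ⋆ v3

The g-tree's shape is irrelevant; the v-reading-order decides.
g(v2, v1) collapses to v2 ⋆ v1
g(g(v2, v1), v4) collapses to v2 ⋆ v1 ⋆ v4
g(v5, g(g(v2, v1), v4)) collapses to v5 ⋆ v2 ⋆ v1 ⋆ v4
g(v6, v3) collapses to v6 ⋆ v3
g(g(v5, g(g(v2, v1), v4)), g(v6, v3)) collapses to v5 ⋆ v2 ⋆ v1 ⋆ v4 ⋆ v6 ⋆ v3


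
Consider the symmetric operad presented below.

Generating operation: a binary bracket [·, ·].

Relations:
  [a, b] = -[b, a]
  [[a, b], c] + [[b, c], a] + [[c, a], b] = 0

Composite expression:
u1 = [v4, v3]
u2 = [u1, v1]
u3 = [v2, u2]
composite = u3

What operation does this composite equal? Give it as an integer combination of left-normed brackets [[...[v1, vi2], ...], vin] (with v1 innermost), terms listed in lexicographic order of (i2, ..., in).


Expand each bracket as ab - ba; the v1-initial words give the coefficients.
Composite bracket: [v2, [[v4, v3], v1]]
Expanding via [a, b] = ab - ba: 8 signed words (2^3 = 8).
Words beginning with v1 determine it all:
  v1v3v4v2 (sign -1) contributes -[[[v1, v3], v4], v2]
  v1v4v3v2 (sign +1) contributes +[[[v1, v4], v3], v2]

-[[[v1, v3], v4], v2] + [[[v1, v4], v3], v2]


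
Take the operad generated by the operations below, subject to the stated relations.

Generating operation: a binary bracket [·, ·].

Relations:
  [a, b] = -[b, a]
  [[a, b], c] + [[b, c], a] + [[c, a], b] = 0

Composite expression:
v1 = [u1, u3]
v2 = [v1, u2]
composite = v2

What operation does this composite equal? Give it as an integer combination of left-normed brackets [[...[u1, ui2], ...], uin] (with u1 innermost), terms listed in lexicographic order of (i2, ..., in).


[[u1, u3], u2]

Antisymmetry and Jacobi reduce to u1-anchored left-normed brackets.
Composite bracket: [[u1, u3], u2]
Applying ab - ba throughout gives 4 signed words (2^2 = 4).
Coefficients come from the u1-initial words:
  from u1u3u2, sign +1: term +[[u1, u3], u2]


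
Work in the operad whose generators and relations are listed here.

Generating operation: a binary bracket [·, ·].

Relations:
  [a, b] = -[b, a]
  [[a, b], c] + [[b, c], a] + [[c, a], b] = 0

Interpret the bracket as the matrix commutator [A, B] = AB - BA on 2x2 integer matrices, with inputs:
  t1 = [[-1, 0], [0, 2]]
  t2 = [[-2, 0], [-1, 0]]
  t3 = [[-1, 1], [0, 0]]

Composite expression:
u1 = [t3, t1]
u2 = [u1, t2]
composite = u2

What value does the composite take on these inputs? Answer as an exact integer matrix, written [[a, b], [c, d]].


[t3, t1] = [[0, 3], [0, 0]]
[[t3, t1], t2] = [[-3, 6], [0, 3]]

[[-3, 6], [0, 3]]


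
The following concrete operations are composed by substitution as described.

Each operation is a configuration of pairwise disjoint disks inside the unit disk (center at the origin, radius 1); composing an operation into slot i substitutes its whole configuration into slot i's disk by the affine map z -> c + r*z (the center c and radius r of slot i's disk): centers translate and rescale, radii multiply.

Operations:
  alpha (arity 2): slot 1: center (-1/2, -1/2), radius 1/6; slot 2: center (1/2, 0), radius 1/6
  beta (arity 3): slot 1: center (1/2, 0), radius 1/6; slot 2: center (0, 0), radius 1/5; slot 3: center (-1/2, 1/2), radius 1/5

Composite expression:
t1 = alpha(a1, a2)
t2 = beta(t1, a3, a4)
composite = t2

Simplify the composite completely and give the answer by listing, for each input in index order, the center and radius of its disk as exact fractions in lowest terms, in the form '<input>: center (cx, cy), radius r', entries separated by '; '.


Only the slot chain above each a matters under beta; compose those maps.
a1: after 2 affine steps, its disk has center (5/12, -1/12), radius 1/36
a2: after 2 affine steps, its disk has center (7/12, 0), radius 1/36
a3: after 1 affine step, its disk has center (0, 0), radius 1/5
a4: after 1 affine step, its disk has center (-1/2, 1/2), radius 1/5

a1: center (5/12, -1/12), radius 1/36; a2: center (7/12, 0), radius 1/36; a3: center (0, 0), radius 1/5; a4: center (-1/2, 1/2), radius 1/5


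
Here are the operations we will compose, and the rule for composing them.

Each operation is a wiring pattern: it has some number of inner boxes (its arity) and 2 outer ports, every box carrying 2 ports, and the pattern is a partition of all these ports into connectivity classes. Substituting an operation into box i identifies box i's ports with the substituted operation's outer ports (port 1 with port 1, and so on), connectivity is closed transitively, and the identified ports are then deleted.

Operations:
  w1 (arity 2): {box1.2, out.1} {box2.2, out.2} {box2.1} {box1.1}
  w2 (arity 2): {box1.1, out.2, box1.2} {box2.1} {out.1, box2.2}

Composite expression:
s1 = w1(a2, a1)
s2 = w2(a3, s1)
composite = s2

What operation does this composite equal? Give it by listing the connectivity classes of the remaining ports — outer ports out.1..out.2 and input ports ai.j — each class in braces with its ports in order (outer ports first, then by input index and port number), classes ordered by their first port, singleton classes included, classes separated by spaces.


{out.1, a1.2} {out.2, a3.1, a3.2} {a1.1} {a2.1} {a2.2}

Substituting into w2 glues patterns; closure does the rest.
composing w1 on (a2, a1), with out.j its own outer ports: {out.1, a2.2} {out.2, a1.2} {a1.1} {a2.1}
composing w2 on (a3, a2, a1), with out.j its own outer ports: {out.1, a1.2} {out.2, a3.1, a3.2} {a1.1} {a2.1} {a2.2}


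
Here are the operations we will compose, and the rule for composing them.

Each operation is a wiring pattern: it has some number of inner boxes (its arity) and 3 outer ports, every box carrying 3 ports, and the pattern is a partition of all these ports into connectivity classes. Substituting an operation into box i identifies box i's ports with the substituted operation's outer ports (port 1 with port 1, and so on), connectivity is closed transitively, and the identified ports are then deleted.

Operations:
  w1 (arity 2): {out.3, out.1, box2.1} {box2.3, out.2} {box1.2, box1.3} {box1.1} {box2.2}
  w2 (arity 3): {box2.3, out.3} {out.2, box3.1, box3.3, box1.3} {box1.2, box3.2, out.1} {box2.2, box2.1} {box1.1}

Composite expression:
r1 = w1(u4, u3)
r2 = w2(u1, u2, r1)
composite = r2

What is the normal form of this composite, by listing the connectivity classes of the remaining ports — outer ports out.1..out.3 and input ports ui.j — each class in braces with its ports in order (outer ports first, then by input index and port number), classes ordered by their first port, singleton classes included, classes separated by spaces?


{out.1, u1.2, u3.3} {out.2, u1.3, u3.1} {out.3, u2.3} {u1.1} {u2.1, u2.2} {u3.2} {u4.1} {u4.2, u4.3}

After gluing at w2, chains via deleted ports link the u-ports.
through w1, on inputs (u4, u3): {out.1, out.3, u3.1} {out.2, u3.3} {u3.2} {u4.1} {u4.2, u4.3} (out.j = stage outer ports)
through w2, on inputs (u1, u2, u4, u3): {out.1, u1.2, u3.3} {out.2, u1.3, u3.1} {out.3, u2.3} {u1.1} {u2.1, u2.2} {u3.2} {u4.1} {u4.2, u4.3} (out.j = stage outer ports)


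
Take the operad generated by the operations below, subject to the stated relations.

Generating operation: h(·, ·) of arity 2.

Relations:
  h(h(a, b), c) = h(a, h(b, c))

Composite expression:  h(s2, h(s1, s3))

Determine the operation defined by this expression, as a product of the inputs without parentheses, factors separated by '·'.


s2 · s1 · s3


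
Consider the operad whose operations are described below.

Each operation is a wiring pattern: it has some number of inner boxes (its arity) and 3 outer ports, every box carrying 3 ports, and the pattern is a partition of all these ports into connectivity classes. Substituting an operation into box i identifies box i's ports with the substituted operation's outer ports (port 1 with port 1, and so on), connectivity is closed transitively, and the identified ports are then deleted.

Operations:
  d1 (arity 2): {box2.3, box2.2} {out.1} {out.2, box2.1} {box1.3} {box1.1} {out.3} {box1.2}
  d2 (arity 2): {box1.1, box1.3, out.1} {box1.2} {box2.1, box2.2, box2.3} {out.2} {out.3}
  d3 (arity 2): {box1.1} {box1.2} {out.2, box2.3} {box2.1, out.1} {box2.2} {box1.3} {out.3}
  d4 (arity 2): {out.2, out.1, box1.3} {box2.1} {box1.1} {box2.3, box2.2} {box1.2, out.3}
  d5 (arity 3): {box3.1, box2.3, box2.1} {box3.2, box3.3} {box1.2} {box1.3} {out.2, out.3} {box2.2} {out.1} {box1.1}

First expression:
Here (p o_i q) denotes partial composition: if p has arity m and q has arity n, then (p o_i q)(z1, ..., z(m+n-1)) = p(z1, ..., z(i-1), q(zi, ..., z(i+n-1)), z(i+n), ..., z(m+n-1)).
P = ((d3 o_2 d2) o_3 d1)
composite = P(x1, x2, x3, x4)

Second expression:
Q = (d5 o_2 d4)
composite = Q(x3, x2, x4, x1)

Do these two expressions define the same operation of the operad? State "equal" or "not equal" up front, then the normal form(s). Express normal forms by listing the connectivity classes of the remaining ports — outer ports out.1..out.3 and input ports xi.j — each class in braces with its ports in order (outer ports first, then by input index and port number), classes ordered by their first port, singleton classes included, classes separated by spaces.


not equal — first {out.1, x2.1, x2.3} {out.2} {out.3} {x1.1} {x1.2} {x1.3} {x2.2} {x3.1} {x3.2} {x3.3} {x4.1} {x4.2, x4.3}, second {out.1} {out.2, out.3} {x1.1, x2.2, x2.3} {x1.2, x1.3} {x2.1} {x3.1} {x3.2} {x3.3} {x4.1} {x4.2, x4.3}

Reducing the first expression gives {out.1, x2.1, x2.3} {out.2} {out.3} {x1.1} {x1.2} {x1.3} {x2.2} {x3.1} {x3.2} {x3.3} {x4.1} {x4.2, x4.3}
Reducing the second expression gives {out.1} {out.2, out.3} {x1.1, x2.2, x2.3} {x1.2, x1.3} {x2.1} {x3.1} {x3.2} {x3.3} {x4.1} {x4.2, x4.3}
The normal forms differ: not equal.


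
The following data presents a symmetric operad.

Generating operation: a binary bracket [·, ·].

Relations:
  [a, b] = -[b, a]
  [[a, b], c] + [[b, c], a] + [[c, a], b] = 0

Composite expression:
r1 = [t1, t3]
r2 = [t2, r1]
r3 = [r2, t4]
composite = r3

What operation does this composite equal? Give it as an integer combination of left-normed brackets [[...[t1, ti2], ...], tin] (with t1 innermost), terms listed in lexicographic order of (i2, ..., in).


-[[[t1, t3], t2], t4]


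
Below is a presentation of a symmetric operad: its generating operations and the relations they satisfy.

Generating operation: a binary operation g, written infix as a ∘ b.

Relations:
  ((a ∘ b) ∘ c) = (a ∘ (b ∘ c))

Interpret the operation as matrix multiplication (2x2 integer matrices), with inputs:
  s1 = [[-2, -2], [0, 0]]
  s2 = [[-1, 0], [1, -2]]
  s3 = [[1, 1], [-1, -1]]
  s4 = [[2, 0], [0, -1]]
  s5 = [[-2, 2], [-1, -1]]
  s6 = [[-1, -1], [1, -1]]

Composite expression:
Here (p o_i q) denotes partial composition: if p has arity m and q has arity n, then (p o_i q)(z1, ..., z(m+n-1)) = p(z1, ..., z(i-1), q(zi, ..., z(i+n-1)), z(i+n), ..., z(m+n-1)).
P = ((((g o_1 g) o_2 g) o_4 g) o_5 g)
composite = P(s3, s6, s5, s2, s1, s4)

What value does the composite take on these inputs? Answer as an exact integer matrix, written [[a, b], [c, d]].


[[0, 0], [0, 0]]

(s6 ∘ s5) = [[3, -1], [-1, 3]]
(s3 ∘ (s6 ∘ s5)) = [[2, 2], [-2, -2]]
(s1 ∘ s4) = [[-4, 2], [0, 0]]
(s2 ∘ (s1 ∘ s4)) = [[4, -2], [-4, 2]]
((s3 ∘ (s6 ∘ s5)) ∘ (s2 ∘ (s1 ∘ s4))) = [[0, 0], [0, 0]]


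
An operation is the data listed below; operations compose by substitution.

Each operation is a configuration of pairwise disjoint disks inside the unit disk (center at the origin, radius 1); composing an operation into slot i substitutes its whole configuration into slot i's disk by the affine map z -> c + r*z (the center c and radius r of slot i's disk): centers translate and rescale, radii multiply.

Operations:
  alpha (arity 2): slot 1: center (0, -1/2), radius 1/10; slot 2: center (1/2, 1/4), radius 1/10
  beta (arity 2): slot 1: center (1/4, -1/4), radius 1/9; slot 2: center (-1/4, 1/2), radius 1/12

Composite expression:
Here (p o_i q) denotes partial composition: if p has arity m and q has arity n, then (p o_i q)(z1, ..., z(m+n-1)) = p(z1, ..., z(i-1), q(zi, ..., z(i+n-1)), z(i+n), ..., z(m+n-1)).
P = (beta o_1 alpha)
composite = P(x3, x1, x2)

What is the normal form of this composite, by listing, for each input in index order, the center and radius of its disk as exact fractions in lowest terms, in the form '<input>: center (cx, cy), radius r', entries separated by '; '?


x1: center (11/36, -2/9), radius 1/90; x2: center (-1/4, 1/2), radius 1/12; x3: center (1/4, -11/36), radius 1/90

Each x-disk chains the slot maps above it in beta; radii multiply.
tracing x3 down its 2-map path: center (1/4, -11/36), radius 1/90
tracing x1 down its 2-map path: center (11/36, -2/9), radius 1/90
tracing x2 down its 1-map path: center (-1/4, 1/2), radius 1/12


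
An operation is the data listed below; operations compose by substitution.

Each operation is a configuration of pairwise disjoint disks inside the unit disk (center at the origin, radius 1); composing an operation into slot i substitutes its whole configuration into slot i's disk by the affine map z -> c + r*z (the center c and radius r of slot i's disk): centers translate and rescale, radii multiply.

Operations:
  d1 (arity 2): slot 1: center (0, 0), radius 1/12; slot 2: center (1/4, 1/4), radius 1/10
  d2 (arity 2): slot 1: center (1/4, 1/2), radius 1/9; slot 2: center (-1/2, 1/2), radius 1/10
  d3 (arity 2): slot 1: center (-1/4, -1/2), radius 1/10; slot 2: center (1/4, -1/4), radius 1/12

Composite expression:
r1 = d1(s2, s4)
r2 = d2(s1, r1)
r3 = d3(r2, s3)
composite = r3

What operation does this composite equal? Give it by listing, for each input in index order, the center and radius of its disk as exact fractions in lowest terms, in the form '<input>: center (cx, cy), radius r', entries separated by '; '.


s1: center (-9/40, -9/20), radius 1/90; s2: center (-3/10, -9/20), radius 1/1200; s3: center (1/4, -1/4), radius 1/12; s4: center (-119/400, -179/400), radius 1/1000


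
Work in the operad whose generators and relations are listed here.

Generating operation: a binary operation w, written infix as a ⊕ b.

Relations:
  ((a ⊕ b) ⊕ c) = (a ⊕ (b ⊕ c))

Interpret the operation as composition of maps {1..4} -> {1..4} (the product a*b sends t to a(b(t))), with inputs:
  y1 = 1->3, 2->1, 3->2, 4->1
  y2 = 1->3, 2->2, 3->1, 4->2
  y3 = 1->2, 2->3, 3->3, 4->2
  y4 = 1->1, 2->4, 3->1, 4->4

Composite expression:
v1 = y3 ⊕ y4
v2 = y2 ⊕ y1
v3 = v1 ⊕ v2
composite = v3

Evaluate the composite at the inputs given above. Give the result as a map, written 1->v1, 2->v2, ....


(y3 ⊕ y4) = 1->2, 2->2, 3->2, 4->2
(y2 ⊕ y1) = 1->1, 2->3, 3->2, 4->3
((y3 ⊕ y4) ⊕ (y2 ⊕ y1)) = 1->2, 2->2, 3->2, 4->2

1->2, 2->2, 3->2, 4->2


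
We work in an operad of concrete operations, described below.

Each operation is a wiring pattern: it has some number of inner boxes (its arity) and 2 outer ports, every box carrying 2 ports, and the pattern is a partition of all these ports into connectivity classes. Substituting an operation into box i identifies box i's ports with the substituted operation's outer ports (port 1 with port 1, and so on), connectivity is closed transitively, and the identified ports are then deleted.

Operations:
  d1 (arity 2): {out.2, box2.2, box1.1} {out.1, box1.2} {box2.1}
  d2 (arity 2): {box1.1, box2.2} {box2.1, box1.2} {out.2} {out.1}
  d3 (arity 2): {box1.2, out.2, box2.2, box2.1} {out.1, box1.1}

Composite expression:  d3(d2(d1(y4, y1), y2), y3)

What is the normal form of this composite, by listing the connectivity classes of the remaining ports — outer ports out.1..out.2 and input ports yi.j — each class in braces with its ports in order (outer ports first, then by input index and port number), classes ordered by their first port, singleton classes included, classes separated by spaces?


{out.1} {out.2, y3.1, y3.2} {y1.1} {y1.2, y2.1, y4.1} {y2.2, y4.2}


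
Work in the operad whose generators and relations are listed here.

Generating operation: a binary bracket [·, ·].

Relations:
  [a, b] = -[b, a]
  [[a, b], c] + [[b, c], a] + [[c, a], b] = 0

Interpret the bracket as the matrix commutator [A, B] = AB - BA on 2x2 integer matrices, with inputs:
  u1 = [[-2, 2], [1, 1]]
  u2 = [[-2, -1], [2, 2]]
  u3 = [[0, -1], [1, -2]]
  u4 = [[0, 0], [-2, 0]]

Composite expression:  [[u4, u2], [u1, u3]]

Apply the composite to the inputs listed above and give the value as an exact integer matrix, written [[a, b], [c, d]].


[u4, u2] = [[-2, 0], [8, 2]]
[u1, u3] = [[3, -1], [5, -3]]
[[u4, u2], [u1, u3]] = [[8, 4], [68, -8]]

[[8, 4], [68, -8]]


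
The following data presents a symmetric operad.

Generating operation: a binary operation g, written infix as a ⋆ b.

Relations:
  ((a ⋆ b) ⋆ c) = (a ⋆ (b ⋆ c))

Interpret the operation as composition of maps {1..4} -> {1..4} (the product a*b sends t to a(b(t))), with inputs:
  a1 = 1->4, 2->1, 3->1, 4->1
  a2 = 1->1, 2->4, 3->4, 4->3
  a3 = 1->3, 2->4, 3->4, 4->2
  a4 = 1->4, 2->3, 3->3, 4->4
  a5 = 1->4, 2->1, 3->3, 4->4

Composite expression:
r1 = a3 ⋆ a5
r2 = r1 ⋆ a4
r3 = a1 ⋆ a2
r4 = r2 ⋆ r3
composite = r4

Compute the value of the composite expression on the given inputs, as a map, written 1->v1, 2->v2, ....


1->2, 2->2, 3->2, 4->2


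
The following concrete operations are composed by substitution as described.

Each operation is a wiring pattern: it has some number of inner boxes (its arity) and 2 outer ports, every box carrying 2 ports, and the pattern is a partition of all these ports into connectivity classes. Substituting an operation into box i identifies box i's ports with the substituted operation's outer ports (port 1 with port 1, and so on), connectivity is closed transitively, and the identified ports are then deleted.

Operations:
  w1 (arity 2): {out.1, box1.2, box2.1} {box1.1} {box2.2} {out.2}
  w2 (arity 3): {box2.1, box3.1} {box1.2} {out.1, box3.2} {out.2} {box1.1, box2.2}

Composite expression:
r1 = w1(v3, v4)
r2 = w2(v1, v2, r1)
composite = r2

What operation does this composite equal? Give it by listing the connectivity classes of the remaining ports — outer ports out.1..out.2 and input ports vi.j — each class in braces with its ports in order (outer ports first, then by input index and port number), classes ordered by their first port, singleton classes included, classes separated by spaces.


{out.1} {out.2} {v1.1, v2.2} {v1.2} {v2.1, v3.2, v4.1} {v3.1} {v4.2}


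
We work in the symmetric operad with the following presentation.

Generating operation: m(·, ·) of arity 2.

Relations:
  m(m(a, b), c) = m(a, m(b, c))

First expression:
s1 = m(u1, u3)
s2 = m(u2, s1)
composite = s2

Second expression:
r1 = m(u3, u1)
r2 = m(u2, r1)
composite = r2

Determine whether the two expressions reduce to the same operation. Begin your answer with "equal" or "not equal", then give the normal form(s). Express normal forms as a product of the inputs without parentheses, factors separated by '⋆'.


not equal — first u2 ⋆ u1 ⋆ u3, second u2 ⋆ u3 ⋆ u1

In normal form, the first expression is u2 ⋆ u1 ⋆ u3
In normal form, the second expression is u2 ⋆ u3 ⋆ u1
The normal forms differ: not equal.


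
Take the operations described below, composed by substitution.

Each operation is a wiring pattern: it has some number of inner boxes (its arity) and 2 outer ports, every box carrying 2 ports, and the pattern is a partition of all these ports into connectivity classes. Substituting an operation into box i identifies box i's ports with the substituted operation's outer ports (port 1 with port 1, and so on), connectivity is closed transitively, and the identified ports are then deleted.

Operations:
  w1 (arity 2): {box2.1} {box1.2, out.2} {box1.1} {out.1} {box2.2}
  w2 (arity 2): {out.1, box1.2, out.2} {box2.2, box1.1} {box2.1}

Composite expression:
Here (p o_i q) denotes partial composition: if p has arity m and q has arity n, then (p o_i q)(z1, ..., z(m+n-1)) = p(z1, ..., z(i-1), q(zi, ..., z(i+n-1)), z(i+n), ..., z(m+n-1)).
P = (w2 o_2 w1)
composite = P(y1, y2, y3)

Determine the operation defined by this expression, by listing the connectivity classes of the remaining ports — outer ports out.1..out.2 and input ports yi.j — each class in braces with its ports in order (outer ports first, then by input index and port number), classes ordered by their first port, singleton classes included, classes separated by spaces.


{out.1, out.2, y1.2} {y1.1, y2.2} {y2.1} {y3.1} {y3.2}

Two ports join when wires chain via w2-identified ports.
w1 over (y2, y3) gives {out.1} {out.2, y2.2} {y2.1} {y3.1} {y3.2}, out.j being that stage's outer ports
w2 over (y1, y2, y3) gives {out.1, out.2, y1.2} {y1.1, y2.2} {y2.1} {y3.1} {y3.2}, out.j being that stage's outer ports


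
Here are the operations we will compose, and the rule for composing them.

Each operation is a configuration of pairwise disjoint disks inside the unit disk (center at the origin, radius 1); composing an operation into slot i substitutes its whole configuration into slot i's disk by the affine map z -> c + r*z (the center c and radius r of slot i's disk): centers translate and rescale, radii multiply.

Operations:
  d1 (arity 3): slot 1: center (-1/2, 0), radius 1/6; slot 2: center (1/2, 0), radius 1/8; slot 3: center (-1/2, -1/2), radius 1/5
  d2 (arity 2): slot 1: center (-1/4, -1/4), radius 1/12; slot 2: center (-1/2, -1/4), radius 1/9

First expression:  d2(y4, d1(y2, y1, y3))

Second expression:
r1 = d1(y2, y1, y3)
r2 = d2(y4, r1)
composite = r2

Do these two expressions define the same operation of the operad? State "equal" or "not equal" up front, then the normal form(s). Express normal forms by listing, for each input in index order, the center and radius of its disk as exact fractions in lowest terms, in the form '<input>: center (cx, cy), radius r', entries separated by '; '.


equal; the common form is y1: center (-4/9, -1/4), radius 1/72; y2: center (-5/9, -1/4), radius 1/54; y3: center (-5/9, -11/36), radius 1/45; y4: center (-1/4, -1/4), radius 1/12

The first composite normalizes to y1: center (-4/9, -1/4), radius 1/72; y2: center (-5/9, -1/4), radius 1/54; y3: center (-5/9, -11/36), radius 1/45; y4: center (-1/4, -1/4), radius 1/12
The second composite normalizes to y1: center (-4/9, -1/4), radius 1/72; y2: center (-5/9, -1/4), radius 1/54; y3: center (-5/9, -11/36), radius 1/45; y4: center (-1/4, -1/4), radius 1/12
Both agree, so they are equal.


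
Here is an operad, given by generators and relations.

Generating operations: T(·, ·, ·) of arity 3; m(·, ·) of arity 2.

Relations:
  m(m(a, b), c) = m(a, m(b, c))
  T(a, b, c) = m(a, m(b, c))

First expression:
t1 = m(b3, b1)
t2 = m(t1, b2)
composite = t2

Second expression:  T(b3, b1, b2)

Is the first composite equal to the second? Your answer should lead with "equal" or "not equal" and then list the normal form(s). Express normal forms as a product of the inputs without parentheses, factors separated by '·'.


Reducing the first expression gives b3 · b1 · b2
Reducing the second expression gives b3 · b1 · b2
One common form — equal.

equal — both sides give b3 · b1 · b2


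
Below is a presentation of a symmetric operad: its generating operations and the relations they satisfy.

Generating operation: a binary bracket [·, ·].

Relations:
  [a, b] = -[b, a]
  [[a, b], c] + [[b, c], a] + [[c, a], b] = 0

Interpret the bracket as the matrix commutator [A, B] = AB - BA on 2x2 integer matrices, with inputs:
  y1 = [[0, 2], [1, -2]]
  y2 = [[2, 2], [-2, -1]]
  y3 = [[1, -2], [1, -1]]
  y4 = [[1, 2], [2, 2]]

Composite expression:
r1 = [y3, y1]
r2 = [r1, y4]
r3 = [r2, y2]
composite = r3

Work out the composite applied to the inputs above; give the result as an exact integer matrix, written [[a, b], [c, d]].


[y3, y1] = [[-4, 8], [0, 4]]
[[y3, y1], y4] = [[16, -8], [16, -16]]
[[[y3, y1], y4], y2] = [[-16, 88], [112, 16]]

[[-16, 88], [112, 16]]


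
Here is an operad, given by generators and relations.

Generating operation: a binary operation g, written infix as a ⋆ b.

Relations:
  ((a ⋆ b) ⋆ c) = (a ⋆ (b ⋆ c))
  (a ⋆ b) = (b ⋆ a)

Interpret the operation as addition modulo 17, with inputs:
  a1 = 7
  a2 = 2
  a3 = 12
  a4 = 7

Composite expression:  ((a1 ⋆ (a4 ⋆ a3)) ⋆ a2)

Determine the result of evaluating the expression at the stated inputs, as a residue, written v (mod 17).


11 (mod 17)

(a4 ⋆ a3) = 2
(a1 ⋆ (a4 ⋆ a3)) = 9
((a1 ⋆ (a4 ⋆ a3)) ⋆ a2) = 11


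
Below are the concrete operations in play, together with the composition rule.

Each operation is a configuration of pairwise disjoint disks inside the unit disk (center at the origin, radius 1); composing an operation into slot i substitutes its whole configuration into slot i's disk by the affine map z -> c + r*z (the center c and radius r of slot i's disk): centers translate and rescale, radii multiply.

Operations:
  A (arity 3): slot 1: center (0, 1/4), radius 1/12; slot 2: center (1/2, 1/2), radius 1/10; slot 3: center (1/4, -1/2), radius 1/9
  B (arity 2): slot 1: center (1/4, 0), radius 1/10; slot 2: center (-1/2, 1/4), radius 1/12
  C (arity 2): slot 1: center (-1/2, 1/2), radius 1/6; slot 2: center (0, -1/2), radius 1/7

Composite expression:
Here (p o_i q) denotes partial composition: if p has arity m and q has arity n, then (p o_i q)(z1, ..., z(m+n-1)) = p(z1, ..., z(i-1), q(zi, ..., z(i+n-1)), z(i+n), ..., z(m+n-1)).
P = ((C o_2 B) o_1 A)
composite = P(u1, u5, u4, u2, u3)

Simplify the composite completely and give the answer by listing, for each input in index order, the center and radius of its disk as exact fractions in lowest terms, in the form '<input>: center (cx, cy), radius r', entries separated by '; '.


Nesting under C composes maps z -> c + r*z down each u-path.
u1: after 2 affine steps, its disk has center (-1/2, 13/24), radius 1/72
u5: after 2 affine steps, its disk has center (-5/12, 7/12), radius 1/60
u4: after 2 affine steps, its disk has center (-11/24, 5/12), radius 1/54
u2: after 2 affine steps, its disk has center (1/28, -1/2), radius 1/70
u3: after 2 affine steps, its disk has center (-1/14, -13/28), radius 1/84

u1: center (-1/2, 13/24), radius 1/72; u2: center (1/28, -1/2), radius 1/70; u3: center (-1/14, -13/28), radius 1/84; u4: center (-11/24, 5/12), radius 1/54; u5: center (-5/12, 7/12), radius 1/60


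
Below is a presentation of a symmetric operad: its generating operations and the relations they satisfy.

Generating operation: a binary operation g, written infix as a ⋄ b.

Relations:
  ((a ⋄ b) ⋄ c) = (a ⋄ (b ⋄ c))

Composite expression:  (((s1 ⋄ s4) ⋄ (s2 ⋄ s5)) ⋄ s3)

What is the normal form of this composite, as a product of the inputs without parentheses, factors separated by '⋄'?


s1 ⋄ s4 ⋄ s2 ⋄ s5 ⋄ s3

Key point: g is associative — brackets drop, the s-order remains.
(s1 ⋄ s4) spells out as s1 ⋄ s4
(s2 ⋄ s5) spells out as s2 ⋄ s5
((s1 ⋄ s4) ⋄ (s2 ⋄ s5)) spells out as s1 ⋄ s4 ⋄ s2 ⋄ s5
(((s1 ⋄ s4) ⋄ (s2 ⋄ s5)) ⋄ s3) spells out as s1 ⋄ s4 ⋄ s2 ⋄ s5 ⋄ s3


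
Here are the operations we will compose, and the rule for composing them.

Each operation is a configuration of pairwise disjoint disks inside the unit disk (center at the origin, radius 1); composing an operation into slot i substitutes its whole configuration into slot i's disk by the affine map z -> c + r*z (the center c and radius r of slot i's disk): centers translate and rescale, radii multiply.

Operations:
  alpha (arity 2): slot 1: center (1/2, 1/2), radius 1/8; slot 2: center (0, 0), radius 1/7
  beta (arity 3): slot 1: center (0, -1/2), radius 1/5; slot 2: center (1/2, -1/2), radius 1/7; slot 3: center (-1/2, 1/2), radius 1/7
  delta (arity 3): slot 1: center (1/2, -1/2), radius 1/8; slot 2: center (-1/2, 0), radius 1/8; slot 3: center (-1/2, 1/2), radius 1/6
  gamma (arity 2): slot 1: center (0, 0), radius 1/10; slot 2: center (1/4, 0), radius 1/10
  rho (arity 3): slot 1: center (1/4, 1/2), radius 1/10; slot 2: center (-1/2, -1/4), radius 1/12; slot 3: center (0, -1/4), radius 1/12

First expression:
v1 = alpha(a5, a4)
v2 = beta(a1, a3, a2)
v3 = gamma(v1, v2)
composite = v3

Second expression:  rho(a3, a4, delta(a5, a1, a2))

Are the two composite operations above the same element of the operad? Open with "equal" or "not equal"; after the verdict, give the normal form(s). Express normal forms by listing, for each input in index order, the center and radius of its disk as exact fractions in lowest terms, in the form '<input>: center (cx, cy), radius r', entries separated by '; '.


Reducing the first expression gives a1: center (1/4, -1/20), radius 1/50; a2: center (1/5, 1/20), radius 1/70; a3: center (3/10, -1/20), radius 1/70; a4: center (0, 0), radius 1/70; a5: center (1/20, 1/20), radius 1/80
Reducing the second expression gives a1: center (-1/24, -1/4), radius 1/96; a2: center (-1/24, -5/24), radius 1/72; a3: center (1/4, 1/2), radius 1/10; a4: center (-1/2, -1/4), radius 1/12; a5: center (1/24, -7/24), radius 1/96
Different reductions; not equal.

not equal; first: a1: center (1/4, -1/20), radius 1/50; a2: center (1/5, 1/20), radius 1/70; a3: center (3/10, -1/20), radius 1/70; a4: center (0, 0), radius 1/70; a5: center (1/20, 1/20), radius 1/80; second: a1: center (-1/24, -1/4), radius 1/96; a2: center (-1/24, -5/24), radius 1/72; a3: center (1/4, 1/2), radius 1/10; a4: center (-1/2, -1/4), radius 1/12; a5: center (1/24, -7/24), radius 1/96


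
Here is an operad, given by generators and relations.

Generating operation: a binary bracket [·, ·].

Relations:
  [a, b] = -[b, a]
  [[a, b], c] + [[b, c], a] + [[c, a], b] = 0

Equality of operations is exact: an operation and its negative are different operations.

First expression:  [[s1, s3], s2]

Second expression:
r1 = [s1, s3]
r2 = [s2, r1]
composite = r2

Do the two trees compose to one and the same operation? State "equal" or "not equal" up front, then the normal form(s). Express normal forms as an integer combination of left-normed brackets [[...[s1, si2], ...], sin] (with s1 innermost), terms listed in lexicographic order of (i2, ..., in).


not equal — first [[s1, s3], s2], second -[[s1, s3], s2]

Normal form of the first expression: [[s1, s3], s2]
Normal form of the second expression: -[[s1, s3], s2]
No match — not equal.


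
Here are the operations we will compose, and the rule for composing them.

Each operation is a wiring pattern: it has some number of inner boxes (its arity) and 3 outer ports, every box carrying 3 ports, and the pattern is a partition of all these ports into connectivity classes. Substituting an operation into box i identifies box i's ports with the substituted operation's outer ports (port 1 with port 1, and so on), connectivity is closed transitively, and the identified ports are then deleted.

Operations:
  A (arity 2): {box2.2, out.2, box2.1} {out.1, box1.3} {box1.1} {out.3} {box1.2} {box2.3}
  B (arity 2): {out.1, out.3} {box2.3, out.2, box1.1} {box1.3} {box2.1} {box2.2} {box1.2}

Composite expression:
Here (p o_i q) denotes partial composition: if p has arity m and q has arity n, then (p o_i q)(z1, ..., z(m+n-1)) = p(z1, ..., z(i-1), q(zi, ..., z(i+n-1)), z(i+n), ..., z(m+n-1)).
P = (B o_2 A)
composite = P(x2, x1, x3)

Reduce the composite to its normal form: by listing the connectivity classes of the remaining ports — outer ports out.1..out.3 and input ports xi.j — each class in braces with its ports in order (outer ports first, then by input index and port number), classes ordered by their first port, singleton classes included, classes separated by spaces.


Substituting into B glues patterns; closure does the rest.
through A, on inputs (x1, x3): {out.1, x1.3} {out.2, x3.1, x3.2} {out.3} {x1.1} {x1.2} {x3.3} (out.j = stage outer ports)
through B, on inputs (x2, x1, x3): {out.1, out.3} {out.2, x2.1} {x1.1} {x1.2} {x1.3} {x2.2} {x2.3} {x3.1, x3.2} {x3.3} (out.j = stage outer ports)

{out.1, out.3} {out.2, x2.1} {x1.1} {x1.2} {x1.3} {x2.2} {x2.3} {x3.1, x3.2} {x3.3}
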